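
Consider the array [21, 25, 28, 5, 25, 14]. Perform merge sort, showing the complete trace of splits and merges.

Merge sort trace:

Split: [21, 25, 28, 5, 25, 14] -> [21, 25, 28] and [5, 25, 14]
  Split: [21, 25, 28] -> [21] and [25, 28]
    Split: [25, 28] -> [25] and [28]
    Merge: [25] + [28] -> [25, 28]
  Merge: [21] + [25, 28] -> [21, 25, 28]
  Split: [5, 25, 14] -> [5] and [25, 14]
    Split: [25, 14] -> [25] and [14]
    Merge: [25] + [14] -> [14, 25]
  Merge: [5] + [14, 25] -> [5, 14, 25]
Merge: [21, 25, 28] + [5, 14, 25] -> [5, 14, 21, 25, 25, 28]

Final sorted array: [5, 14, 21, 25, 25, 28]

The merge sort proceeds by recursively splitting the array and merging sorted halves.
After all merges, the sorted array is [5, 14, 21, 25, 25, 28].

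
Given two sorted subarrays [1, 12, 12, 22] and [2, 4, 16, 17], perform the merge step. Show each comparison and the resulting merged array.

Merging process:

Compare 1 vs 2: take 1 from left. Merged: [1]
Compare 12 vs 2: take 2 from right. Merged: [1, 2]
Compare 12 vs 4: take 4 from right. Merged: [1, 2, 4]
Compare 12 vs 16: take 12 from left. Merged: [1, 2, 4, 12]
Compare 12 vs 16: take 12 from left. Merged: [1, 2, 4, 12, 12]
Compare 22 vs 16: take 16 from right. Merged: [1, 2, 4, 12, 12, 16]
Compare 22 vs 17: take 17 from right. Merged: [1, 2, 4, 12, 12, 16, 17]
Append remaining from left: [22]. Merged: [1, 2, 4, 12, 12, 16, 17, 22]

Final merged array: [1, 2, 4, 12, 12, 16, 17, 22]
Total comparisons: 7

The merged array is [1, 2, 4, 12, 12, 16, 17, 22], requiring 7 comparisons. The merge step runs in O(n) time where n is the total number of elements.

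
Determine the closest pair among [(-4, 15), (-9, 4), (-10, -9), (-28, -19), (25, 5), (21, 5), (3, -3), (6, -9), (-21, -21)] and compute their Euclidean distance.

Computing all pairwise distances among 9 points:

d((-4, 15), (-9, 4)) = 12.083
d((-4, 15), (-10, -9)) = 24.7386
d((-4, 15), (-28, -19)) = 41.6173
d((-4, 15), (25, 5)) = 30.6757
d((-4, 15), (21, 5)) = 26.9258
d((-4, 15), (3, -3)) = 19.3132
d((-4, 15), (6, -9)) = 26.0
d((-4, 15), (-21, -21)) = 39.8121
d((-9, 4), (-10, -9)) = 13.0384
d((-9, 4), (-28, -19)) = 29.8329
d((-9, 4), (25, 5)) = 34.0147
d((-9, 4), (21, 5)) = 30.0167
d((-9, 4), (3, -3)) = 13.8924
d((-9, 4), (6, -9)) = 19.8494
d((-9, 4), (-21, -21)) = 27.7308
d((-10, -9), (-28, -19)) = 20.5913
d((-10, -9), (25, 5)) = 37.6962
d((-10, -9), (21, 5)) = 34.0147
d((-10, -9), (3, -3)) = 14.3178
d((-10, -9), (6, -9)) = 16.0
d((-10, -9), (-21, -21)) = 16.2788
d((-28, -19), (25, 5)) = 58.1808
d((-28, -19), (21, 5)) = 54.5619
d((-28, -19), (3, -3)) = 34.8855
d((-28, -19), (6, -9)) = 35.4401
d((-28, -19), (-21, -21)) = 7.2801
d((25, 5), (21, 5)) = 4.0 <-- minimum
d((25, 5), (3, -3)) = 23.4094
d((25, 5), (6, -9)) = 23.6008
d((25, 5), (-21, -21)) = 52.8394
d((21, 5), (3, -3)) = 19.6977
d((21, 5), (6, -9)) = 20.5183
d((21, 5), (-21, -21)) = 49.3964
d((3, -3), (6, -9)) = 6.7082
d((3, -3), (-21, -21)) = 30.0
d((6, -9), (-21, -21)) = 29.5466

Closest pair: (25, 5) and (21, 5) with distance 4.0

The closest pair is (25, 5) and (21, 5) with Euclidean distance 4.0. For 9 points, brute-force pairwise comparison is shown above. For large n, the divide-and-conquer algorithm (sort by x, recurse on halves, check the dividing strip) achieves O(n log n).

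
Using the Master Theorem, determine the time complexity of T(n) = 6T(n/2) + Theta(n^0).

Master Theorem for T(n) = 6T(n/2) + O(n^0):

a = 6, b = 2, c = 0
log_b(a) = log_2(6) = 2.5850

Case 1: c = 0 < log_2(6) = 2.5850
T(n) = O(n^(log_2 6))

For T(n) = 6T(n/2) + O(n^0): log_2(6) = 2.5850. This is Case 1 of the Master Theorem (c < log_b(a), work dominated by leaves), giving O(n^(log_2 6)).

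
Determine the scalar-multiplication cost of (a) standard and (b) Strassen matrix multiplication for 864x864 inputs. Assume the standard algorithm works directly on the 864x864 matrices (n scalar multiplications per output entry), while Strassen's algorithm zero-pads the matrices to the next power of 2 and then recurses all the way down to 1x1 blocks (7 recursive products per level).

Matrix multiplication for 864x864 matrices:

Strassen's algorithm requires power-of-2 dimensions. Pad 864x864 to 1024x1024 (next power of 2).

Standard algorithm: 864^3 = 644972544 multiplications
Strassen's algorithm: 7^(log2(1024)) = 7^10 = 282475249 multiplications
Savings: 644972544 - 282475249 = 362497295 multiplications

Standard: 644972544 multiplications (864^3). Strassen: 282475249 multiplications (7^10, after padding to 1024x1024). Strassen reduces 8 recursive multiplications to 7 at each level.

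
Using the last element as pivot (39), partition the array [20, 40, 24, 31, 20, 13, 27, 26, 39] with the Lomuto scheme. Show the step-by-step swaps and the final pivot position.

Lomuto partition with pivot = 39:

Initial array: [20, 40, 24, 31, 20, 13, 27, 26, 39]

arr[0]=20 <= 39: swap with position 0, array becomes [20, 40, 24, 31, 20, 13, 27, 26, 39]
arr[1]=40 > 39: no swap
arr[2]=24 <= 39: swap with position 1, array becomes [20, 24, 40, 31, 20, 13, 27, 26, 39]
arr[3]=31 <= 39: swap with position 2, array becomes [20, 24, 31, 40, 20, 13, 27, 26, 39]
arr[4]=20 <= 39: swap with position 3, array becomes [20, 24, 31, 20, 40, 13, 27, 26, 39]
arr[5]=13 <= 39: swap with position 4, array becomes [20, 24, 31, 20, 13, 40, 27, 26, 39]
arr[6]=27 <= 39: swap with position 5, array becomes [20, 24, 31, 20, 13, 27, 40, 26, 39]
arr[7]=26 <= 39: swap with position 6, array becomes [20, 24, 31, 20, 13, 27, 26, 40, 39]

Place pivot at position 7: [20, 24, 31, 20, 13, 27, 26, 39, 40]
Pivot position: 7

After partitioning with pivot 39, the array becomes [20, 24, 31, 20, 13, 27, 26, 39, 40]. The pivot is placed at index 7. All elements to the left of the pivot are <= 39, and all elements to the right are > 39.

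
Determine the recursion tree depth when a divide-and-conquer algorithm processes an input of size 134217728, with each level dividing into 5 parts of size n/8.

For divide and conquer with division factor 8:

Problem sizes at each level:
Level 0: 134217728
Level 1: 16777216
Level 2: 2097152
Level 3: 262144
Level 4: 32768
Level 5: 4096
Level 6: 512
Level 7: 64
Level 8: 8
Level 9: 1

The root is level 0 and the size-1 base case is level 9 (the tree spans levels 0 through 9, i.e. 10 levels counting the root), so the depth is the number of divisions: log_8(134217728) = 9

The recursion tree depth is log_8(134217728) = 9. At each level, the problem size is divided by 8, so it takes 9 divisions to reduce to a base case of size 1. The algorithm makes 5 recursive calls at each level.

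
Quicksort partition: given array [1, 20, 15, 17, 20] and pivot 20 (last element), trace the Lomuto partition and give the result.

Lomuto partition with pivot = 20:

Initial array: [1, 20, 15, 17, 20]

arr[0]=1 <= 20: swap with position 0, array becomes [1, 20, 15, 17, 20]
arr[1]=20 <= 20: swap with position 1, array becomes [1, 20, 15, 17, 20]
arr[2]=15 <= 20: swap with position 2, array becomes [1, 20, 15, 17, 20]
arr[3]=17 <= 20: swap with position 3, array becomes [1, 20, 15, 17, 20]

Place pivot at position 4: [1, 20, 15, 17, 20]
Pivot position: 4

After partitioning with pivot 20, the array becomes [1, 20, 15, 17, 20]. The pivot is placed at index 4. All elements to the left of the pivot are <= 20, and all elements to the right are > 20.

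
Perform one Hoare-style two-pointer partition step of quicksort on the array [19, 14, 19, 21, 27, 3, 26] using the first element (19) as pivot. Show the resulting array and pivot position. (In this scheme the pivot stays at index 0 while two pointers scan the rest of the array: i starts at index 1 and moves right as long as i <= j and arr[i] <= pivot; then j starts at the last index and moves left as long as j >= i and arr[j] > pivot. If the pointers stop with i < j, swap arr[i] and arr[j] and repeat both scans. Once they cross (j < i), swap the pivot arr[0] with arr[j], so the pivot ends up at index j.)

Hoare-style two-pointer partition with pivot = 19:

Initial array: [19, 14, 19, 21, 27, 3, 26]

Pointers start at i = 1, j = 6.
i stops at index 3 (arr[3]=21 > 19), j stops at index 5 (arr[5]=3 <= 19): swap arr[3] and arr[5], array becomes [19, 14, 19, 3, 27, 21, 26]
i ends at 4, j ends at 3: the pointers have crossed (j < i), so scanning stops.

Swap pivot arr[0] with arr[3] to place pivot at position 3: [3, 14, 19, 19, 27, 21, 26]
Pivot position: 3

After partitioning with pivot 19, the array becomes [3, 14, 19, 19, 27, 21, 26]. The pivot is placed at index 3. All elements to the left of the pivot are <= 19, and all elements to the right are > 19.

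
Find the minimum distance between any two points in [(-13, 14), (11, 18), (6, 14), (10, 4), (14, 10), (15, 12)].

Computing all pairwise distances among 6 points:

d((-13, 14), (11, 18)) = 24.3311
d((-13, 14), (6, 14)) = 19.0
d((-13, 14), (10, 4)) = 25.0799
d((-13, 14), (14, 10)) = 27.2947
d((-13, 14), (15, 12)) = 28.0713
d((11, 18), (6, 14)) = 6.4031
d((11, 18), (10, 4)) = 14.0357
d((11, 18), (14, 10)) = 8.544
d((11, 18), (15, 12)) = 7.2111
d((6, 14), (10, 4)) = 10.7703
d((6, 14), (14, 10)) = 8.9443
d((6, 14), (15, 12)) = 9.2195
d((10, 4), (14, 10)) = 7.2111
d((10, 4), (15, 12)) = 9.434
d((14, 10), (15, 12)) = 2.2361 <-- minimum

Closest pair: (14, 10) and (15, 12) with distance 2.2361

The closest pair is (14, 10) and (15, 12) with Euclidean distance 2.2361. For 6 points, brute-force pairwise comparison is shown above. For large n, the divide-and-conquer algorithm (sort by x, recurse on halves, check the dividing strip) achieves O(n log n).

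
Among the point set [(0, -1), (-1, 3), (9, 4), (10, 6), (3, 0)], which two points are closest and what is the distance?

Computing all pairwise distances among 5 points:

d((0, -1), (-1, 3)) = 4.1231
d((0, -1), (9, 4)) = 10.2956
d((0, -1), (10, 6)) = 12.2066
d((0, -1), (3, 0)) = 3.1623
d((-1, 3), (9, 4)) = 10.0499
d((-1, 3), (10, 6)) = 11.4018
d((-1, 3), (3, 0)) = 5.0
d((9, 4), (10, 6)) = 2.2361 <-- minimum
d((9, 4), (3, 0)) = 7.2111
d((10, 6), (3, 0)) = 9.2195

Closest pair: (9, 4) and (10, 6) with distance 2.2361

The closest pair is (9, 4) and (10, 6) with Euclidean distance 2.2361. For 5 points, brute-force pairwise comparison is shown above. For large n, the divide-and-conquer algorithm (sort by x, recurse on halves, check the dividing strip) achieves O(n log n).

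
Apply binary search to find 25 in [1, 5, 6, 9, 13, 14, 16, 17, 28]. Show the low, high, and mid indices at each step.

Binary search for 25 in [1, 5, 6, 9, 13, 14, 16, 17, 28]:

lo=0, hi=8, mid=4, arr[mid]=13 -> 13 < 25, search right half
lo=5, hi=8, mid=6, arr[mid]=16 -> 16 < 25, search right half
lo=7, hi=8, mid=7, arr[mid]=17 -> 17 < 25, search right half
lo=8, hi=8, mid=8, arr[mid]=28 -> 28 > 25, search left half
lo=8 > hi=7, target 25 not found

Binary search determines that 25 is not in the array after 4 comparisons. The search space was exhausted without finding the target.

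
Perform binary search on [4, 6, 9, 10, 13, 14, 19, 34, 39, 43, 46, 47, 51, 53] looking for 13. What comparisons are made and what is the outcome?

Binary search for 13 in [4, 6, 9, 10, 13, 14, 19, 34, 39, 43, 46, 47, 51, 53]:

lo=0, hi=13, mid=6, arr[mid]=19 -> 19 > 13, search left half
lo=0, hi=5, mid=2, arr[mid]=9 -> 9 < 13, search right half
lo=3, hi=5, mid=4, arr[mid]=13 -> Found target at index 4!

Binary search finds 13 at index 4 after 3 comparisons. The search repeatedly halves the search space by comparing with the middle element.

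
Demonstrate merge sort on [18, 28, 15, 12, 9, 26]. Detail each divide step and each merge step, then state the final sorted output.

Merge sort trace:

Split: [18, 28, 15, 12, 9, 26] -> [18, 28, 15] and [12, 9, 26]
  Split: [18, 28, 15] -> [18] and [28, 15]
    Split: [28, 15] -> [28] and [15]
    Merge: [28] + [15] -> [15, 28]
  Merge: [18] + [15, 28] -> [15, 18, 28]
  Split: [12, 9, 26] -> [12] and [9, 26]
    Split: [9, 26] -> [9] and [26]
    Merge: [9] + [26] -> [9, 26]
  Merge: [12] + [9, 26] -> [9, 12, 26]
Merge: [15, 18, 28] + [9, 12, 26] -> [9, 12, 15, 18, 26, 28]

Final sorted array: [9, 12, 15, 18, 26, 28]

The merge sort proceeds by recursively splitting the array and merging sorted halves.
After all merges, the sorted array is [9, 12, 15, 18, 26, 28].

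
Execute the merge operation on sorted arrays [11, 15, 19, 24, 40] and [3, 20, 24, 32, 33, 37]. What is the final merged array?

Merging process:

Compare 11 vs 3: take 3 from right. Merged: [3]
Compare 11 vs 20: take 11 from left. Merged: [3, 11]
Compare 15 vs 20: take 15 from left. Merged: [3, 11, 15]
Compare 19 vs 20: take 19 from left. Merged: [3, 11, 15, 19]
Compare 24 vs 20: take 20 from right. Merged: [3, 11, 15, 19, 20]
Compare 24 vs 24: take 24 from left. Merged: [3, 11, 15, 19, 20, 24]
Compare 40 vs 24: take 24 from right. Merged: [3, 11, 15, 19, 20, 24, 24]
Compare 40 vs 32: take 32 from right. Merged: [3, 11, 15, 19, 20, 24, 24, 32]
Compare 40 vs 33: take 33 from right. Merged: [3, 11, 15, 19, 20, 24, 24, 32, 33]
Compare 40 vs 37: take 37 from right. Merged: [3, 11, 15, 19, 20, 24, 24, 32, 33, 37]
Append remaining from left: [40]. Merged: [3, 11, 15, 19, 20, 24, 24, 32, 33, 37, 40]

Final merged array: [3, 11, 15, 19, 20, 24, 24, 32, 33, 37, 40]
Total comparisons: 10

The merged array is [3, 11, 15, 19, 20, 24, 24, 32, 33, 37, 40], requiring 10 comparisons. The merge step runs in O(n) time where n is the total number of elements.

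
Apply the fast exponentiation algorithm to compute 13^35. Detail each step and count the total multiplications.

Computing 13^35 by squaring (build up from 13^1; each line after the first costs one multiplication):

13^1 = 13
13^2 = (13^1)^2 = 13^2 = 169
13^4 = (13^2)^2 = 169^2 = 28561
13^8 = (13^4)^2 = 28561^2 = 815730721
13^16 = (13^8)^2 = 815730721^2 = 665416609183179841
13^17 = 13 * 13^16 = 13 * 665416609183179841 = 8650415919381337933
13^34 = (13^17)^2 = 8650415919381337933^2 = 74829695578286078013428929473144712489
13^35 = 13 * 13^34 = 13 * 74829695578286078013428929473144712489 = 972786042517719014174576083150881262357

Result: 972786042517719014174576083150881262357
Multiplications needed: 7 (7 lines after 13^1)

13^35 = 972786042517719014174576083150881262357. Using exponentiation by squaring, this requires 7 multiplications. The key idea: if the exponent is even, square the half-power; if odd, multiply by the base once.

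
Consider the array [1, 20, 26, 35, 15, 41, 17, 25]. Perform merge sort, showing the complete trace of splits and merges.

Merge sort trace:

Split: [1, 20, 26, 35, 15, 41, 17, 25] -> [1, 20, 26, 35] and [15, 41, 17, 25]
  Split: [1, 20, 26, 35] -> [1, 20] and [26, 35]
    Split: [1, 20] -> [1] and [20]
    Merge: [1] + [20] -> [1, 20]
    Split: [26, 35] -> [26] and [35]
    Merge: [26] + [35] -> [26, 35]
  Merge: [1, 20] + [26, 35] -> [1, 20, 26, 35]
  Split: [15, 41, 17, 25] -> [15, 41] and [17, 25]
    Split: [15, 41] -> [15] and [41]
    Merge: [15] + [41] -> [15, 41]
    Split: [17, 25] -> [17] and [25]
    Merge: [17] + [25] -> [17, 25]
  Merge: [15, 41] + [17, 25] -> [15, 17, 25, 41]
Merge: [1, 20, 26, 35] + [15, 17, 25, 41] -> [1, 15, 17, 20, 25, 26, 35, 41]

Final sorted array: [1, 15, 17, 20, 25, 26, 35, 41]

The merge sort proceeds by recursively splitting the array and merging sorted halves.
After all merges, the sorted array is [1, 15, 17, 20, 25, 26, 35, 41].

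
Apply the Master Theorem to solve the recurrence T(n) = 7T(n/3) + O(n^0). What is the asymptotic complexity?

Master Theorem for T(n) = 7T(n/3) + O(n^0):

a = 7, b = 3, c = 0
log_b(a) = log_3(7) = 1.7712

Case 1: c = 0 < log_3(7) = 1.7712
T(n) = O(n^(log_3 7))

For T(n) = 7T(n/3) + O(n^0): log_3(7) = 1.7712. This is Case 1 of the Master Theorem (c < log_b(a), work dominated by leaves), giving O(n^(log_3 7)).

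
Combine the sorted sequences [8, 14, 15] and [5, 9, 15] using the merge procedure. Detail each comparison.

Merging process:

Compare 8 vs 5: take 5 from right. Merged: [5]
Compare 8 vs 9: take 8 from left. Merged: [5, 8]
Compare 14 vs 9: take 9 from right. Merged: [5, 8, 9]
Compare 14 vs 15: take 14 from left. Merged: [5, 8, 9, 14]
Compare 15 vs 15: take 15 from left. Merged: [5, 8, 9, 14, 15]
Append remaining from right: [15]. Merged: [5, 8, 9, 14, 15, 15]

Final merged array: [5, 8, 9, 14, 15, 15]
Total comparisons: 5

The merged array is [5, 8, 9, 14, 15, 15], requiring 5 comparisons. The merge step runs in O(n) time where n is the total number of elements.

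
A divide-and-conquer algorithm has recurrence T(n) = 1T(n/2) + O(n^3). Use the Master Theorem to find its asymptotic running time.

Master Theorem for T(n) = 1T(n/2) + O(n^3):

a = 1, b = 2, c = 3
log_b(a) = log_2(1) = 0.0000

Case 3: c = 3 > log_2(1) = 0.0000
T(n) = O(n^3) = O(n^3)

For T(n) = 1T(n/2) + O(n^3): log_2(1) = 0.0000. This is Case 3 of the Master Theorem (c > log_b(a), work dominated by root), giving O(n^3).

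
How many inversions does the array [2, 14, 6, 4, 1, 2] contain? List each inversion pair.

Finding inversions in [2, 14, 6, 4, 1, 2]:

(0, 4): arr[0]=2 > arr[4]=1
(1, 2): arr[1]=14 > arr[2]=6
(1, 3): arr[1]=14 > arr[3]=4
(1, 4): arr[1]=14 > arr[4]=1
(1, 5): arr[1]=14 > arr[5]=2
(2, 3): arr[2]=6 > arr[3]=4
(2, 4): arr[2]=6 > arr[4]=1
(2, 5): arr[2]=6 > arr[5]=2
(3, 4): arr[3]=4 > arr[4]=1
(3, 5): arr[3]=4 > arr[5]=2

Total inversions: 10

The array has 10 inversion(s): (0,4), (1,2), (1,3), (1,4), (1,5), (2,3), (2,4), (2,5), (3,4), (3,5). Each pair (i,j) satisfies i < j and arr[i] > arr[j].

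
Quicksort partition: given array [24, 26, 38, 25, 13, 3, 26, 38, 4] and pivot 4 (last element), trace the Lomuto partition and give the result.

Lomuto partition with pivot = 4:

Initial array: [24, 26, 38, 25, 13, 3, 26, 38, 4]

arr[0]=24 > 4: no swap
arr[1]=26 > 4: no swap
arr[2]=38 > 4: no swap
arr[3]=25 > 4: no swap
arr[4]=13 > 4: no swap
arr[5]=3 <= 4: swap with position 0, array becomes [3, 26, 38, 25, 13, 24, 26, 38, 4]
arr[6]=26 > 4: no swap
arr[7]=38 > 4: no swap

Place pivot at position 1: [3, 4, 38, 25, 13, 24, 26, 38, 26]
Pivot position: 1

After partitioning with pivot 4, the array becomes [3, 4, 38, 25, 13, 24, 26, 38, 26]. The pivot is placed at index 1. All elements to the left of the pivot are <= 4, and all elements to the right are > 4.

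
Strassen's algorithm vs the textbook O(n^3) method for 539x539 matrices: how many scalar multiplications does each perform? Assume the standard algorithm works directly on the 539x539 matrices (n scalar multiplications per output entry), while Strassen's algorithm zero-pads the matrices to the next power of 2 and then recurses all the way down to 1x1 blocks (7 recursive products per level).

Matrix multiplication for 539x539 matrices:

Strassen's algorithm requires power-of-2 dimensions. Pad 539x539 to 1024x1024 (next power of 2).

Standard algorithm: 539^3 = 156590819 multiplications
Strassen's algorithm: 7^(log2(1024)) = 7^10 = 282475249 multiplications
Difference: 156590819 - 282475249 = -125884430 (Strassen uses MORE here due to padding overhead — for small or just-over-power-of-2 n, padding can outweigh the per-level savings)

Standard: 156590819 multiplications (539^3). Strassen: 282475249 multiplications (7^10, after padding to 1024x1024). Strassen reduces 8 recursive multiplications to 7 at each level.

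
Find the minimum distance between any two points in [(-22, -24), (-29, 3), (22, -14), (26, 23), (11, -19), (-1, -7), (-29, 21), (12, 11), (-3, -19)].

Computing all pairwise distances among 9 points:

d((-22, -24), (-29, 3)) = 27.8927
d((-22, -24), (22, -14)) = 45.1221
d((-22, -24), (26, 23)) = 67.1789
d((-22, -24), (11, -19)) = 33.3766
d((-22, -24), (-1, -7)) = 27.0185
d((-22, -24), (-29, 21)) = 45.5412
d((-22, -24), (12, 11)) = 48.7955
d((-22, -24), (-3, -19)) = 19.6469
d((-29, 3), (22, -14)) = 53.7587
d((-29, 3), (26, 23)) = 58.5235
d((-29, 3), (11, -19)) = 45.6508
d((-29, 3), (-1, -7)) = 29.7321
d((-29, 3), (-29, 21)) = 18.0
d((-29, 3), (12, 11)) = 41.7732
d((-29, 3), (-3, -19)) = 34.0588
d((22, -14), (26, 23)) = 37.2156
d((22, -14), (11, -19)) = 12.083 <-- minimum
d((22, -14), (-1, -7)) = 24.0416
d((22, -14), (-29, 21)) = 61.8547
d((22, -14), (12, 11)) = 26.9258
d((22, -14), (-3, -19)) = 25.4951
d((26, 23), (11, -19)) = 44.5982
d((26, 23), (-1, -7)) = 40.3609
d((26, 23), (-29, 21)) = 55.0364
d((26, 23), (12, 11)) = 18.4391
d((26, 23), (-3, -19)) = 51.0392
d((11, -19), (-1, -7)) = 16.9706
d((11, -19), (-29, 21)) = 56.5685
d((11, -19), (12, 11)) = 30.0167
d((11, -19), (-3, -19)) = 14.0
d((-1, -7), (-29, 21)) = 39.598
d((-1, -7), (12, 11)) = 22.2036
d((-1, -7), (-3, -19)) = 12.1655
d((-29, 21), (12, 11)) = 42.2019
d((-29, 21), (-3, -19)) = 47.7074
d((12, 11), (-3, -19)) = 33.541

Closest pair: (22, -14) and (11, -19) with distance 12.083

The closest pair is (22, -14) and (11, -19) with Euclidean distance 12.083. For 9 points, brute-force pairwise comparison is shown above. For large n, the divide-and-conquer algorithm (sort by x, recurse on halves, check the dividing strip) achieves O(n log n).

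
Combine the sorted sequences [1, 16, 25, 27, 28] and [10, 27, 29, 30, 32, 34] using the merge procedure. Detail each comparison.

Merging process:

Compare 1 vs 10: take 1 from left. Merged: [1]
Compare 16 vs 10: take 10 from right. Merged: [1, 10]
Compare 16 vs 27: take 16 from left. Merged: [1, 10, 16]
Compare 25 vs 27: take 25 from left. Merged: [1, 10, 16, 25]
Compare 27 vs 27: take 27 from left. Merged: [1, 10, 16, 25, 27]
Compare 28 vs 27: take 27 from right. Merged: [1, 10, 16, 25, 27, 27]
Compare 28 vs 29: take 28 from left. Merged: [1, 10, 16, 25, 27, 27, 28]
Append remaining from right: [29, 30, 32, 34]. Merged: [1, 10, 16, 25, 27, 27, 28, 29, 30, 32, 34]

Final merged array: [1, 10, 16, 25, 27, 27, 28, 29, 30, 32, 34]
Total comparisons: 7

The merged array is [1, 10, 16, 25, 27, 27, 28, 29, 30, 32, 34], requiring 7 comparisons. The merge step runs in O(n) time where n is the total number of elements.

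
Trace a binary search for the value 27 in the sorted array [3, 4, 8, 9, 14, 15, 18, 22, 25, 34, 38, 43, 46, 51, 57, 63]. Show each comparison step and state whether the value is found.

Binary search for 27 in [3, 4, 8, 9, 14, 15, 18, 22, 25, 34, 38, 43, 46, 51, 57, 63]:

lo=0, hi=15, mid=7, arr[mid]=22 -> 22 < 27, search right half
lo=8, hi=15, mid=11, arr[mid]=43 -> 43 > 27, search left half
lo=8, hi=10, mid=9, arr[mid]=34 -> 34 > 27, search left half
lo=8, hi=8, mid=8, arr[mid]=25 -> 25 < 27, search right half
lo=9 > hi=8, target 27 not found

Binary search determines that 27 is not in the array after 4 comparisons. The search space was exhausted without finding the target.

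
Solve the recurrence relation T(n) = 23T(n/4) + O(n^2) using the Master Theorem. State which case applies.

Master Theorem for T(n) = 23T(n/4) + O(n^2):

a = 23, b = 4, c = 2
log_b(a) = log_4(23) = 2.2618

Case 1: c = 2 < log_4(23) = 2.2618
T(n) = O(n^(log_4 23))

For T(n) = 23T(n/4) + O(n^2): log_4(23) = 2.2618. This is Case 1 of the Master Theorem (c < log_b(a), work dominated by leaves), giving O(n^(log_4 23)).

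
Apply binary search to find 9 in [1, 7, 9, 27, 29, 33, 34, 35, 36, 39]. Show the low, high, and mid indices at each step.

Binary search for 9 in [1, 7, 9, 27, 29, 33, 34, 35, 36, 39]:

lo=0, hi=9, mid=4, arr[mid]=29 -> 29 > 9, search left half
lo=0, hi=3, mid=1, arr[mid]=7 -> 7 < 9, search right half
lo=2, hi=3, mid=2, arr[mid]=9 -> Found target at index 2!

Binary search finds 9 at index 2 after 3 comparisons. The search repeatedly halves the search space by comparing with the middle element.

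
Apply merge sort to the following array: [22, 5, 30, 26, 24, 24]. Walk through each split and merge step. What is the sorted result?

Merge sort trace:

Split: [22, 5, 30, 26, 24, 24] -> [22, 5, 30] and [26, 24, 24]
  Split: [22, 5, 30] -> [22] and [5, 30]
    Split: [5, 30] -> [5] and [30]
    Merge: [5] + [30] -> [5, 30]
  Merge: [22] + [5, 30] -> [5, 22, 30]
  Split: [26, 24, 24] -> [26] and [24, 24]
    Split: [24, 24] -> [24] and [24]
    Merge: [24] + [24] -> [24, 24]
  Merge: [26] + [24, 24] -> [24, 24, 26]
Merge: [5, 22, 30] + [24, 24, 26] -> [5, 22, 24, 24, 26, 30]

Final sorted array: [5, 22, 24, 24, 26, 30]

The merge sort proceeds by recursively splitting the array and merging sorted halves.
After all merges, the sorted array is [5, 22, 24, 24, 26, 30].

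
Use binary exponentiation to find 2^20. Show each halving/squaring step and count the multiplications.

Computing 2^20 by squaring (build up from 2^1; each line after the first costs one multiplication):

2^1 = 2
2^2 = (2^1)^2 = 2^2 = 4
2^4 = (2^2)^2 = 4^2 = 16
2^5 = 2 * 2^4 = 2 * 16 = 32
2^10 = (2^5)^2 = 32^2 = 1024
2^20 = (2^10)^2 = 1024^2 = 1048576

Result: 1048576
Multiplications needed: 5 (5 lines after 2^1)

2^20 = 1048576. Using exponentiation by squaring, this requires 5 multiplications. The key idea: if the exponent is even, square the half-power; if odd, multiply by the base once.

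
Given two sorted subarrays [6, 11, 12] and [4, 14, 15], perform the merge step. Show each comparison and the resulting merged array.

Merging process:

Compare 6 vs 4: take 4 from right. Merged: [4]
Compare 6 vs 14: take 6 from left. Merged: [4, 6]
Compare 11 vs 14: take 11 from left. Merged: [4, 6, 11]
Compare 12 vs 14: take 12 from left. Merged: [4, 6, 11, 12]
Append remaining from right: [14, 15]. Merged: [4, 6, 11, 12, 14, 15]

Final merged array: [4, 6, 11, 12, 14, 15]
Total comparisons: 4

The merged array is [4, 6, 11, 12, 14, 15], requiring 4 comparisons. The merge step runs in O(n) time where n is the total number of elements.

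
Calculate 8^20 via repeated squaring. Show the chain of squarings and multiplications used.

Computing 8^20 by squaring (build up from 8^1; each line after the first costs one multiplication):

8^1 = 8
8^2 = (8^1)^2 = 8^2 = 64
8^4 = (8^2)^2 = 64^2 = 4096
8^5 = 8 * 8^4 = 8 * 4096 = 32768
8^10 = (8^5)^2 = 32768^2 = 1073741824
8^20 = (8^10)^2 = 1073741824^2 = 1152921504606846976

Result: 1152921504606846976
Multiplications needed: 5 (5 lines after 8^1)

8^20 = 1152921504606846976. Using exponentiation by squaring, this requires 5 multiplications. The key idea: if the exponent is even, square the half-power; if odd, multiply by the base once.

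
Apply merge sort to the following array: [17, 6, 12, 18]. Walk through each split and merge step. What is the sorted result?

Merge sort trace:

Split: [17, 6, 12, 18] -> [17, 6] and [12, 18]
  Split: [17, 6] -> [17] and [6]
  Merge: [17] + [6] -> [6, 17]
  Split: [12, 18] -> [12] and [18]
  Merge: [12] + [18] -> [12, 18]
Merge: [6, 17] + [12, 18] -> [6, 12, 17, 18]

Final sorted array: [6, 12, 17, 18]

The merge sort proceeds by recursively splitting the array and merging sorted halves.
After all merges, the sorted array is [6, 12, 17, 18].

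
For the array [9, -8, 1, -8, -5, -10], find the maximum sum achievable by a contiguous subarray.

Using Kadane's algorithm on [9, -8, 1, -8, -5, -10]:

Scanning through the array:
Position 1 (value -8): max_ending_here = 1, max_so_far = 9
Position 2 (value 1): max_ending_here = 2, max_so_far = 9
Position 3 (value -8): max_ending_here = -6, max_so_far = 9
Position 4 (value -5): max_ending_here = -5, max_so_far = 9
Position 5 (value -10): max_ending_here = -10, max_so_far = 9

Maximum subarray: [9]
Maximum sum: 9

The maximum subarray is [9] with sum 9. This subarray runs from index 0 to index 0.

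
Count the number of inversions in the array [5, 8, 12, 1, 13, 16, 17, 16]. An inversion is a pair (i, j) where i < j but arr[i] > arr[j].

Finding inversions in [5, 8, 12, 1, 13, 16, 17, 16]:

(0, 3): arr[0]=5 > arr[3]=1
(1, 3): arr[1]=8 > arr[3]=1
(2, 3): arr[2]=12 > arr[3]=1
(6, 7): arr[6]=17 > arr[7]=16

Total inversions: 4

The array has 4 inversion(s): (0,3), (1,3), (2,3), (6,7). Each pair (i,j) satisfies i < j and arr[i] > arr[j].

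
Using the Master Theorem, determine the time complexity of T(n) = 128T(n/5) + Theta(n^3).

Master Theorem for T(n) = 128T(n/5) + O(n^3):

a = 128, b = 5, c = 3
log_b(a) = log_5(128) = 3.0147

Case 1: c = 3 < log_5(128) = 3.0147
T(n) = O(n^(log_5 128))

For T(n) = 128T(n/5) + O(n^3): log_5(128) = 3.0147. This is Case 1 of the Master Theorem (c < log_b(a), work dominated by leaves), giving O(n^(log_5 128)).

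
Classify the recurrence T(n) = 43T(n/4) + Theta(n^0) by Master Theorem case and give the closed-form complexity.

Master Theorem for T(n) = 43T(n/4) + O(n^0):

a = 43, b = 4, c = 0
log_b(a) = log_4(43) = 2.7131

Case 1: c = 0 < log_4(43) = 2.7131
T(n) = O(n^(log_4 43))

For T(n) = 43T(n/4) + O(n^0): log_4(43) = 2.7131. This is Case 1 of the Master Theorem (c < log_b(a), work dominated by leaves), giving O(n^(log_4 43)).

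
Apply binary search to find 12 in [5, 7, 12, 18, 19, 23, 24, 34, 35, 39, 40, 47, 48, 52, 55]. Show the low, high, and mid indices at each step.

Binary search for 12 in [5, 7, 12, 18, 19, 23, 24, 34, 35, 39, 40, 47, 48, 52, 55]:

lo=0, hi=14, mid=7, arr[mid]=34 -> 34 > 12, search left half
lo=0, hi=6, mid=3, arr[mid]=18 -> 18 > 12, search left half
lo=0, hi=2, mid=1, arr[mid]=7 -> 7 < 12, search right half
lo=2, hi=2, mid=2, arr[mid]=12 -> Found target at index 2!

Binary search finds 12 at index 2 after 4 comparisons. The search repeatedly halves the search space by comparing with the middle element.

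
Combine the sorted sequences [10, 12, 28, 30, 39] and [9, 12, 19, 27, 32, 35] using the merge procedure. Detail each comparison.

Merging process:

Compare 10 vs 9: take 9 from right. Merged: [9]
Compare 10 vs 12: take 10 from left. Merged: [9, 10]
Compare 12 vs 12: take 12 from left. Merged: [9, 10, 12]
Compare 28 vs 12: take 12 from right. Merged: [9, 10, 12, 12]
Compare 28 vs 19: take 19 from right. Merged: [9, 10, 12, 12, 19]
Compare 28 vs 27: take 27 from right. Merged: [9, 10, 12, 12, 19, 27]
Compare 28 vs 32: take 28 from left. Merged: [9, 10, 12, 12, 19, 27, 28]
Compare 30 vs 32: take 30 from left. Merged: [9, 10, 12, 12, 19, 27, 28, 30]
Compare 39 vs 32: take 32 from right. Merged: [9, 10, 12, 12, 19, 27, 28, 30, 32]
Compare 39 vs 35: take 35 from right. Merged: [9, 10, 12, 12, 19, 27, 28, 30, 32, 35]
Append remaining from left: [39]. Merged: [9, 10, 12, 12, 19, 27, 28, 30, 32, 35, 39]

Final merged array: [9, 10, 12, 12, 19, 27, 28, 30, 32, 35, 39]
Total comparisons: 10

The merged array is [9, 10, 12, 12, 19, 27, 28, 30, 32, 35, 39], requiring 10 comparisons. The merge step runs in O(n) time where n is the total number of elements.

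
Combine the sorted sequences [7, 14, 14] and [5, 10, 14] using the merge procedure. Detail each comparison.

Merging process:

Compare 7 vs 5: take 5 from right. Merged: [5]
Compare 7 vs 10: take 7 from left. Merged: [5, 7]
Compare 14 vs 10: take 10 from right. Merged: [5, 7, 10]
Compare 14 vs 14: take 14 from left. Merged: [5, 7, 10, 14]
Compare 14 vs 14: take 14 from left. Merged: [5, 7, 10, 14, 14]
Append remaining from right: [14]. Merged: [5, 7, 10, 14, 14, 14]

Final merged array: [5, 7, 10, 14, 14, 14]
Total comparisons: 5

The merged array is [5, 7, 10, 14, 14, 14], requiring 5 comparisons. The merge step runs in O(n) time where n is the total number of elements.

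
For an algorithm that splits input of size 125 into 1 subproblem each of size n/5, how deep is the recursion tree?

For divide and conquer with division factor 5:

Problem sizes at each level:
Level 0: 125
Level 1: 25
Level 2: 5
Level 3: 1

The root is level 0 and the size-1 base case is level 3 (the tree spans levels 0 through 3, i.e. 4 levels counting the root), so the depth is the number of divisions: log_5(125) = 3

The recursion tree depth is log_5(125) = 3. At each level, the problem size is divided by 5, so it takes 3 divisions to reduce to a base case of size 1. The algorithm makes 1 recursive call at each level.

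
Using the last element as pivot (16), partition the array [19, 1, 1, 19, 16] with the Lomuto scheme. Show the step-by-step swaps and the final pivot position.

Lomuto partition with pivot = 16:

Initial array: [19, 1, 1, 19, 16]

arr[0]=19 > 16: no swap
arr[1]=1 <= 16: swap with position 0, array becomes [1, 19, 1, 19, 16]
arr[2]=1 <= 16: swap with position 1, array becomes [1, 1, 19, 19, 16]
arr[3]=19 > 16: no swap

Place pivot at position 2: [1, 1, 16, 19, 19]
Pivot position: 2

After partitioning with pivot 16, the array becomes [1, 1, 16, 19, 19]. The pivot is placed at index 2. All elements to the left of the pivot are <= 16, and all elements to the right are > 16.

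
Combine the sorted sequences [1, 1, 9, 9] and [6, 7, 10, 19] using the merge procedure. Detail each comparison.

Merging process:

Compare 1 vs 6: take 1 from left. Merged: [1]
Compare 1 vs 6: take 1 from left. Merged: [1, 1]
Compare 9 vs 6: take 6 from right. Merged: [1, 1, 6]
Compare 9 vs 7: take 7 from right. Merged: [1, 1, 6, 7]
Compare 9 vs 10: take 9 from left. Merged: [1, 1, 6, 7, 9]
Compare 9 vs 10: take 9 from left. Merged: [1, 1, 6, 7, 9, 9]
Append remaining from right: [10, 19]. Merged: [1, 1, 6, 7, 9, 9, 10, 19]

Final merged array: [1, 1, 6, 7, 9, 9, 10, 19]
Total comparisons: 6

The merged array is [1, 1, 6, 7, 9, 9, 10, 19], requiring 6 comparisons. The merge step runs in O(n) time where n is the total number of elements.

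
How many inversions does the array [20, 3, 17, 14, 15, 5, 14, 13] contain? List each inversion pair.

Finding inversions in [20, 3, 17, 14, 15, 5, 14, 13]:

(0, 1): arr[0]=20 > arr[1]=3
(0, 2): arr[0]=20 > arr[2]=17
(0, 3): arr[0]=20 > arr[3]=14
(0, 4): arr[0]=20 > arr[4]=15
(0, 5): arr[0]=20 > arr[5]=5
(0, 6): arr[0]=20 > arr[6]=14
(0, 7): arr[0]=20 > arr[7]=13
(2, 3): arr[2]=17 > arr[3]=14
(2, 4): arr[2]=17 > arr[4]=15
(2, 5): arr[2]=17 > arr[5]=5
(2, 6): arr[2]=17 > arr[6]=14
(2, 7): arr[2]=17 > arr[7]=13
(3, 5): arr[3]=14 > arr[5]=5
(3, 7): arr[3]=14 > arr[7]=13
(4, 5): arr[4]=15 > arr[5]=5
(4, 6): arr[4]=15 > arr[6]=14
(4, 7): arr[4]=15 > arr[7]=13
(6, 7): arr[6]=14 > arr[7]=13

Total inversions: 18

The array has 18 inversion(s): (0,1), (0,2), (0,3), (0,4), (0,5), (0,6), (0,7), (2,3), (2,4), (2,5), (2,6), (2,7), (3,5), (3,7), (4,5), (4,6), (4,7), (6,7). Each pair (i,j) satisfies i < j and arr[i] > arr[j].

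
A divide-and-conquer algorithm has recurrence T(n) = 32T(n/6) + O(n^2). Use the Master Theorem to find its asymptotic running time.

Master Theorem for T(n) = 32T(n/6) + O(n^2):

a = 32, b = 6, c = 2
log_b(a) = log_6(32) = 1.9343

Case 3: c = 2 > log_6(32) = 1.9343
T(n) = O(n^2) = O(n^2)

For T(n) = 32T(n/6) + O(n^2): log_6(32) = 1.9343. This is Case 3 of the Master Theorem (c > log_b(a), work dominated by root), giving O(n^2).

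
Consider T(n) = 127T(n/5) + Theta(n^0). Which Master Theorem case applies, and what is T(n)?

Master Theorem for T(n) = 127T(n/5) + O(n^0):

a = 127, b = 5, c = 0
log_b(a) = log_5(127) = 3.0099

Case 1: c = 0 < log_5(127) = 3.0099
T(n) = O(n^(log_5 127))

For T(n) = 127T(n/5) + O(n^0): log_5(127) = 3.0099. This is Case 1 of the Master Theorem (c < log_b(a), work dominated by leaves), giving O(n^(log_5 127)).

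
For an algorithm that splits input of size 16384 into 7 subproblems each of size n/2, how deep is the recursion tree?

For divide and conquer with division factor 2:

Problem sizes at each level:
Level 0: 16384
Level 1: 8192
Level 2: 4096
Level 3: 2048
Level 4: 1024
Level 5: 512
Level 6: 256
Level 7: 128
Level 8: 64
Level 9: 32
Level 10: 16
Level 11: 8
Level 12: 4
Level 13: 2
Level 14: 1

The root is level 0 and the size-1 base case is level 14 (the tree spans levels 0 through 14, i.e. 15 levels counting the root), so the depth is the number of divisions: log_2(16384) = 14

The recursion tree depth is log_2(16384) = 14. At each level, the problem size is divided by 2, so it takes 14 divisions to reduce to a base case of size 1. The algorithm makes 7 recursive calls at each level.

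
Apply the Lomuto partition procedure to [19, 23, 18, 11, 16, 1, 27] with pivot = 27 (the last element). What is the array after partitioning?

Lomuto partition with pivot = 27:

Initial array: [19, 23, 18, 11, 16, 1, 27]

arr[0]=19 <= 27: swap with position 0, array becomes [19, 23, 18, 11, 16, 1, 27]
arr[1]=23 <= 27: swap with position 1, array becomes [19, 23, 18, 11, 16, 1, 27]
arr[2]=18 <= 27: swap with position 2, array becomes [19, 23, 18, 11, 16, 1, 27]
arr[3]=11 <= 27: swap with position 3, array becomes [19, 23, 18, 11, 16, 1, 27]
arr[4]=16 <= 27: swap with position 4, array becomes [19, 23, 18, 11, 16, 1, 27]
arr[5]=1 <= 27: swap with position 5, array becomes [19, 23, 18, 11, 16, 1, 27]

Place pivot at position 6: [19, 23, 18, 11, 16, 1, 27]
Pivot position: 6

After partitioning with pivot 27, the array becomes [19, 23, 18, 11, 16, 1, 27]. The pivot is placed at index 6. All elements to the left of the pivot are <= 27, and all elements to the right are > 27.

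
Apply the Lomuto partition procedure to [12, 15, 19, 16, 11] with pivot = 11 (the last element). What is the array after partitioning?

Lomuto partition with pivot = 11:

Initial array: [12, 15, 19, 16, 11]

arr[0]=12 > 11: no swap
arr[1]=15 > 11: no swap
arr[2]=19 > 11: no swap
arr[3]=16 > 11: no swap

Place pivot at position 0: [11, 15, 19, 16, 12]
Pivot position: 0

After partitioning with pivot 11, the array becomes [11, 15, 19, 16, 12]. The pivot is placed at index 0. All elements to the left of the pivot are <= 11, and all elements to the right are > 11.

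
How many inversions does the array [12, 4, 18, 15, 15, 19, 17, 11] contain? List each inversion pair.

Finding inversions in [12, 4, 18, 15, 15, 19, 17, 11]:

(0, 1): arr[0]=12 > arr[1]=4
(0, 7): arr[0]=12 > arr[7]=11
(2, 3): arr[2]=18 > arr[3]=15
(2, 4): arr[2]=18 > arr[4]=15
(2, 6): arr[2]=18 > arr[6]=17
(2, 7): arr[2]=18 > arr[7]=11
(3, 7): arr[3]=15 > arr[7]=11
(4, 7): arr[4]=15 > arr[7]=11
(5, 6): arr[5]=19 > arr[6]=17
(5, 7): arr[5]=19 > arr[7]=11
(6, 7): arr[6]=17 > arr[7]=11

Total inversions: 11

The array has 11 inversion(s): (0,1), (0,7), (2,3), (2,4), (2,6), (2,7), (3,7), (4,7), (5,6), (5,7), (6,7). Each pair (i,j) satisfies i < j and arr[i] > arr[j].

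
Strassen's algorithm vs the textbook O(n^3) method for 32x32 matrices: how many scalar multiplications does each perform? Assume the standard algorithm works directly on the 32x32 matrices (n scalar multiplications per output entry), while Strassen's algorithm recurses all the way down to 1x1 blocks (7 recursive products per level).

Matrix multiplication for 32x32 matrices:

Standard algorithm: 32^3 = 32768 multiplications
Strassen's algorithm: 7^(log2(32)) = 7^5 = 16807 multiplications
Savings: 32768 - 16807 = 15961 multiplications

Standard: 32768 multiplications (32^3). Strassen: 16807 multiplications (7^5). Strassen reduces 8 recursive multiplications to 7 at each level.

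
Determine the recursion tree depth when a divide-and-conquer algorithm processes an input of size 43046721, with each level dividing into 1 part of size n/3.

For divide and conquer with division factor 3:

Problem sizes at each level:
Level 0: 43046721
Level 1: 14348907
Level 2: 4782969
Level 3: 1594323
Level 4: 531441
Level 5: 177147
Level 6: 59049
Level 7: 19683
Level 8: 6561
Level 9: 2187
Level 10: 729
Level 11: 243
Level 12: 81
Level 13: 27
Level 14: 9
Level 15: 3
Level 16: 1

The root is level 0 and the size-1 base case is level 16 (the tree spans levels 0 through 16, i.e. 17 levels counting the root), so the depth is the number of divisions: log_3(43046721) = 16

The recursion tree depth is log_3(43046721) = 16. At each level, the problem size is divided by 3, so it takes 16 divisions to reduce to a base case of size 1. The algorithm makes 1 recursive call at each level.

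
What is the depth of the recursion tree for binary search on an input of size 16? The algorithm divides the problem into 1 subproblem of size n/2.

For divide and conquer with division factor 2:

Problem sizes at each level:
Level 0: 16
Level 1: 8
Level 2: 4
Level 3: 2
Level 4: 1

The root is level 0 and the size-1 base case is level 4 (the tree spans levels 0 through 4, i.e. 5 levels counting the root), so the depth is the number of divisions: log_2(16) = 4

The recursion tree depth is log_2(16) = 4. At each level, the problem size is divided by 2, so it takes 4 divisions to reduce to a base case of size 1. The algorithm makes 1 recursive call at each level.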